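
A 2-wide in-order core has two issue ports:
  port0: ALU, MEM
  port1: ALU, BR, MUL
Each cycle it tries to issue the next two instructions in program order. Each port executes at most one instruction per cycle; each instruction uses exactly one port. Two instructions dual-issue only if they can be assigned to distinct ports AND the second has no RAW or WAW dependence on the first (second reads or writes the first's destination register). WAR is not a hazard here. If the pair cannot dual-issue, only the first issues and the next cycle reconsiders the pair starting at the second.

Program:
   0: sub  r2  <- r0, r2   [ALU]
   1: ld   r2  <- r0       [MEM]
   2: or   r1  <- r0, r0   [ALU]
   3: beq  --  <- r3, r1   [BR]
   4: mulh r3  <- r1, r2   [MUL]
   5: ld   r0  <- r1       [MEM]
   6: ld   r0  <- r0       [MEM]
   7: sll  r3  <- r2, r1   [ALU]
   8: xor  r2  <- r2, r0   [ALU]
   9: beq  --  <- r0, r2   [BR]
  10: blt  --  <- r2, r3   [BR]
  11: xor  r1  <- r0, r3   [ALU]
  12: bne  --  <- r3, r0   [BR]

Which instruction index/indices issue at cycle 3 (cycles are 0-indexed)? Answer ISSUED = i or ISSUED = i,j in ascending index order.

ISSUED = 4,5

  cy0 -> i0 (sub) WAW r2
  cy1 -> i1/i2 (ld;or) 2-wide
  cy2 -> i3 (beq) no-port BR/MUL
  cy3 -> i4/i5 (mulh;ld) 2-wide
  cy4 -> i6/i7 (ld;sll) 2-wide
  cy5 -> i8 (xor) RAW r2
  cy6 -> i9 (beq) no-port BR/BR
  cy7 -> i10/i11 (blt;xor) 2-wide
  cy8 -> i12 (bne) tail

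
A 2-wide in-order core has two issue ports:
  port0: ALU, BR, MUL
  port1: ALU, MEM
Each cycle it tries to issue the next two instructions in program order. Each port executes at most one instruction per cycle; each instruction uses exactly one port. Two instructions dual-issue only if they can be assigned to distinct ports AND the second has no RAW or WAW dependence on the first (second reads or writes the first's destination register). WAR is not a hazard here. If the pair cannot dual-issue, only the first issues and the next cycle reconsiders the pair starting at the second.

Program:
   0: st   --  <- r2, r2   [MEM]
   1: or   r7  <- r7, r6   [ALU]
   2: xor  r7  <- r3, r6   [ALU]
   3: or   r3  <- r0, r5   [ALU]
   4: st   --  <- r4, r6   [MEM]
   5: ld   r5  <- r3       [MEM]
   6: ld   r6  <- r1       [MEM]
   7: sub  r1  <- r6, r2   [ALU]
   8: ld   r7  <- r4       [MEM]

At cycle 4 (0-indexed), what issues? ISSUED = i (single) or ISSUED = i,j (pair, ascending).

ISSUED = 6

0. st or @i0+i1  | dual
1. xor or @i2+i3  | dual
2. st @i4  | no-port MEM/MEM
3. ld @i5  | no-port MEM/MEM
4. ld @i6  | RAW r6
5. sub ld @i7+i8  | dual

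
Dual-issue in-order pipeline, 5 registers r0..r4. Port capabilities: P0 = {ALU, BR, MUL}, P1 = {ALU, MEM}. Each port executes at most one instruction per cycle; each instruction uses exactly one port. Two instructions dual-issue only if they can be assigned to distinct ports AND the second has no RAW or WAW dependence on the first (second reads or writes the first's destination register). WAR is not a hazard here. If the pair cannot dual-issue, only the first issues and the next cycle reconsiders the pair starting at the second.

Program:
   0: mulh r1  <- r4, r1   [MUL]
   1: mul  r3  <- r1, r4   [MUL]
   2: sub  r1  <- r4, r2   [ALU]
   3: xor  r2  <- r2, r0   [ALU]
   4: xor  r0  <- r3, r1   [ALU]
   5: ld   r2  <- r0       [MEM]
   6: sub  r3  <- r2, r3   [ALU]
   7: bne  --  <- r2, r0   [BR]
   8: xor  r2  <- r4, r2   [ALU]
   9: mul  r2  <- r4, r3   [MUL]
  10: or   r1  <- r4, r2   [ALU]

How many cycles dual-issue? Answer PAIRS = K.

c0: i0 mulh.MUL  no-port MUL/MUL
c1: i1/i2 mul.MUL;sub.ALU  pair
c2: i3/i4 xor.ALU;xor.ALU  pair
c3: i5 ld.MEM  RAW r2
c4: i6/i7 sub.ALU;bne.BR  pair
c5: i8 xor.ALU  WAW r2
c6: i9 mul.MUL  RAW r2
c7: i10 or.ALU  tail

PAIRS = 3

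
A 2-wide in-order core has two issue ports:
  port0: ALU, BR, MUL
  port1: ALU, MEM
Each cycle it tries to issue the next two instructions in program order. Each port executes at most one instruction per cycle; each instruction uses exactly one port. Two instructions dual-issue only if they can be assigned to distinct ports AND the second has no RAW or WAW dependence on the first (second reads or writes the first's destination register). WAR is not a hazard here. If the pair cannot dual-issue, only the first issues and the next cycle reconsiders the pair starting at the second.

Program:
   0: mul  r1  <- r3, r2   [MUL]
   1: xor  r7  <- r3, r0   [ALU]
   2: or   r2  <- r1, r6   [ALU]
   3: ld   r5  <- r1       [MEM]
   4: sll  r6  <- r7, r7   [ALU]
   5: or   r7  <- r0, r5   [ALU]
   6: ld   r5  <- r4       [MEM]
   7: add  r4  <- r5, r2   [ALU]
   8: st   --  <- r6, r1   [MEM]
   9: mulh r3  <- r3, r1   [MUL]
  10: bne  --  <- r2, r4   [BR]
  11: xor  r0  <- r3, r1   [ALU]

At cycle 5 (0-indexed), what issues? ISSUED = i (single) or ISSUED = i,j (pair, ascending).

#0 head=0: mul xor i0&i1 pair
#1 head=2: or ld i2&i3 pair
#2 head=4: sll or i4&i5 pair
#3 head=6: ld i6 RAW r5
#4 head=7: add st i7&i8 pair
#5 head=9: mulh i9 no-port MUL/BR
#6 head=10: bne xor i10&i11 pair

ISSUED = 9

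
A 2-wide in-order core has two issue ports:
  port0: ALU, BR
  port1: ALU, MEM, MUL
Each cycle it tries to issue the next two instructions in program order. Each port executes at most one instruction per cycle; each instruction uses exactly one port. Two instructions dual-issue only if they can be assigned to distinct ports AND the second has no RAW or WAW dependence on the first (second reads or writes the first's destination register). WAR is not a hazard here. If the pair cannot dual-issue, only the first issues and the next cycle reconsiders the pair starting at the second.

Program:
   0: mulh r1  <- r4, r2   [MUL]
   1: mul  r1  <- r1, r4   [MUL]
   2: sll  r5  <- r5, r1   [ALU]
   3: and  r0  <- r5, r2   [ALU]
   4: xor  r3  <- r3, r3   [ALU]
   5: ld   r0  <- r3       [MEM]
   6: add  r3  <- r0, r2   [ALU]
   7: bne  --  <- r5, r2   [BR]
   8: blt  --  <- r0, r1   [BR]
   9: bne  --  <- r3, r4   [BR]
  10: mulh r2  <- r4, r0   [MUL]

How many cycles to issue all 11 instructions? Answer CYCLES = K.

CYCLES = 8

c0: i0 mulh.MUL  no-port MUL/MUL
c1: i1 mul.MUL  RAW r1
c2: i2 sll.ALU  RAW r5
c3: i3+i4 and.ALU;xor.ALU  2-wide
c4: i5 ld.MEM  RAW r0
c5: i6+i7 add.ALU;bne.BR  2-wide
c6: i8 blt.BR  no-port BR/BR
c7: i9+i10 bne.BR;mulh.MUL  2-wide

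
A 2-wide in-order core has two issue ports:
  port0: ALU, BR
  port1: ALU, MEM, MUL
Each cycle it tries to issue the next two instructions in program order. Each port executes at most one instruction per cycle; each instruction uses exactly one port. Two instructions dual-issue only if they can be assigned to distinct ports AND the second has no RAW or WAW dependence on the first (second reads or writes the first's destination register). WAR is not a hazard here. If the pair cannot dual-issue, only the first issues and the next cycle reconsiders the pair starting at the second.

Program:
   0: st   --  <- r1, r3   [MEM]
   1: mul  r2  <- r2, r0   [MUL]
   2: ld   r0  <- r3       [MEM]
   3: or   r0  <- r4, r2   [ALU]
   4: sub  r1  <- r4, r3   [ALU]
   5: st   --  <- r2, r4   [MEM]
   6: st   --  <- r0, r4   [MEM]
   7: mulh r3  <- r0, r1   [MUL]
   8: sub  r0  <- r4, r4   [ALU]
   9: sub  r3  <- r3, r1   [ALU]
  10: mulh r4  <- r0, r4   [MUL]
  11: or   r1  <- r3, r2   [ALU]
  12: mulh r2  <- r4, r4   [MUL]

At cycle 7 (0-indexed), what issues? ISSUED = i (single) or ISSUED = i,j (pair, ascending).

ISSUED = 9,10

#0 head=0: st i0 no-port MEM/MUL
#1 head=1: mul i1 no-port MUL/MEM
#2 head=2: ld i2 WAW r0
#3 head=3: or+sub i3,i4 2-wide
#4 head=5: st i5 no-port MEM/MEM
#5 head=6: st i6 no-port MEM/MUL
#6 head=7: mulh+sub i7,i8 2-wide
#7 head=9: sub+mulh i9,i10 2-wide
#8 head=11: or+mulh i11,i12 2-wide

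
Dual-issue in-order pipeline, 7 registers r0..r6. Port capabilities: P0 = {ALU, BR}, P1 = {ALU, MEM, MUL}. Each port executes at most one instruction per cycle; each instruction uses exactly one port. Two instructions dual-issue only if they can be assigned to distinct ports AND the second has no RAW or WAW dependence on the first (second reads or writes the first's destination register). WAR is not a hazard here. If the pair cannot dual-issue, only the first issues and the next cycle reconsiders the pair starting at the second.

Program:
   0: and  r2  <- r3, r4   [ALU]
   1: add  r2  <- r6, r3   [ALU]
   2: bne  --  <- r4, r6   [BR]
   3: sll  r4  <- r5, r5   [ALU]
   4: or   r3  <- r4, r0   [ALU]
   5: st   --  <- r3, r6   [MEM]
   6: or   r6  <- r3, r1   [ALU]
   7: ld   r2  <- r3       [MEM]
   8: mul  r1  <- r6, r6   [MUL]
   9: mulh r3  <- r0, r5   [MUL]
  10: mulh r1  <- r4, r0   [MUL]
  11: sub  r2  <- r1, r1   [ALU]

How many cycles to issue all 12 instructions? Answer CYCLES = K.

CYCLES = 10

#0 head=0: and.ALU i0 WAW r2
#1 head=1: add.ALU;bne.BR i1,i2 2-wide
#2 head=3: sll.ALU i3 RAW r4
#3 head=4: or.ALU i4 RAW r3
#4 head=5: st.MEM;or.ALU i5,i6 2-wide
#5 head=7: ld.MEM i7 no-port MEM/MUL
#6 head=8: mul.MUL i8 no-port MUL/MUL
#7 head=9: mulh.MUL i9 no-port MUL/MUL
#8 head=10: mulh.MUL i10 RAW r1
#9 head=11: sub.ALU i11 tail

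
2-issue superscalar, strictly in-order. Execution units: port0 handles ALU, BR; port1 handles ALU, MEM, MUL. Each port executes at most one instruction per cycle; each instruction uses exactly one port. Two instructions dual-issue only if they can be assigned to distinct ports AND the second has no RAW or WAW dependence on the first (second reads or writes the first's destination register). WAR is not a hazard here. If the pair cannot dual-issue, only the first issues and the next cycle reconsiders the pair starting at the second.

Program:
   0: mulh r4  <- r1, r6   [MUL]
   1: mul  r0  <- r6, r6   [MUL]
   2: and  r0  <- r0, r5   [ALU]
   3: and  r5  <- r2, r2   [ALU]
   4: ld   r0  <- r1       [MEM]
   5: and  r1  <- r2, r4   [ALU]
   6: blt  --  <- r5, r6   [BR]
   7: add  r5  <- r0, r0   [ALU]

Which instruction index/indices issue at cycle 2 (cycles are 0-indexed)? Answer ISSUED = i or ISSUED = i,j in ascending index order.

  cy0 -> i0 (mulh.MUL) no-port MUL/MUL
  cy1 -> i1 (mul.MUL) RAW+WAW r0
  cy2 -> i2/i3 (and.ALU;and.ALU) pair
  cy3 -> i4/i5 (ld.MEM;and.ALU) pair
  cy4 -> i6/i7 (blt.BR;add.ALU) pair

ISSUED = 2,3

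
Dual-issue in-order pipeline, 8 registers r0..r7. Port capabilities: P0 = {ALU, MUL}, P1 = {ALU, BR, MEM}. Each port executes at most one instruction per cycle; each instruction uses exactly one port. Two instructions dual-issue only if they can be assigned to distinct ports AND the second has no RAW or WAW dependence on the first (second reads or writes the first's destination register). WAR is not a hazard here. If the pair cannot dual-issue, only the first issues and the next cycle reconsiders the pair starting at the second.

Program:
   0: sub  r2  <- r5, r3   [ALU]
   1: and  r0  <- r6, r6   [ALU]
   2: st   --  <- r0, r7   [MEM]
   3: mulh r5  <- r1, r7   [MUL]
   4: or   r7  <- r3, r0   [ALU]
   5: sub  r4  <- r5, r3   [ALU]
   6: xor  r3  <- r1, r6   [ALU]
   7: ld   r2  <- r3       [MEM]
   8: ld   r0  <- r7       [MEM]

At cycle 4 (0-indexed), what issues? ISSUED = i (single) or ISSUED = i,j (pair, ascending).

  cy0 -> i0/i1 (sub.ALU;and.ALU) 2-wide
  cy1 -> i2/i3 (st.MEM;mulh.MUL) 2-wide
  cy2 -> i4/i5 (or.ALU;sub.ALU) 2-wide
  cy3 -> i6 (xor.ALU) RAW r3
  cy4 -> i7 (ld.MEM) no-port MEM/MEM
  cy5 -> i8 (ld.MEM) tail

ISSUED = 7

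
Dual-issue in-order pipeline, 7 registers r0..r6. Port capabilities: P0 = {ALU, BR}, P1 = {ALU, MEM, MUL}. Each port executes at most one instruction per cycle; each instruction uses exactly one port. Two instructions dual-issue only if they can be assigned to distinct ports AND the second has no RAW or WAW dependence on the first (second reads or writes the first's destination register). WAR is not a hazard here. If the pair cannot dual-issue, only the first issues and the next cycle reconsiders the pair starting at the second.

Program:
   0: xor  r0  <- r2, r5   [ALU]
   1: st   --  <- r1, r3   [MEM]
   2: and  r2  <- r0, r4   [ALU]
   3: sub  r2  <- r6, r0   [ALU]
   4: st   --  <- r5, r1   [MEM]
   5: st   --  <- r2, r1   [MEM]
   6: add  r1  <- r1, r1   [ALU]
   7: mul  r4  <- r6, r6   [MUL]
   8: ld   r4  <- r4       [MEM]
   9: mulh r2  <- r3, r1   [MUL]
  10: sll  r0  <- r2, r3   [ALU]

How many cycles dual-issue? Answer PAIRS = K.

PAIRS = 3

0. xor st @i0+i1  | dual
1. and @i2  | WAW r2
2. sub st @i3+i4  | dual
3. st add @i5+i6  | dual
4. mul @i7  | no-port MUL/MEM
5. ld @i8  | no-port MEM/MUL
6. mulh @i9  | RAW r2
7. sll @i10  | tail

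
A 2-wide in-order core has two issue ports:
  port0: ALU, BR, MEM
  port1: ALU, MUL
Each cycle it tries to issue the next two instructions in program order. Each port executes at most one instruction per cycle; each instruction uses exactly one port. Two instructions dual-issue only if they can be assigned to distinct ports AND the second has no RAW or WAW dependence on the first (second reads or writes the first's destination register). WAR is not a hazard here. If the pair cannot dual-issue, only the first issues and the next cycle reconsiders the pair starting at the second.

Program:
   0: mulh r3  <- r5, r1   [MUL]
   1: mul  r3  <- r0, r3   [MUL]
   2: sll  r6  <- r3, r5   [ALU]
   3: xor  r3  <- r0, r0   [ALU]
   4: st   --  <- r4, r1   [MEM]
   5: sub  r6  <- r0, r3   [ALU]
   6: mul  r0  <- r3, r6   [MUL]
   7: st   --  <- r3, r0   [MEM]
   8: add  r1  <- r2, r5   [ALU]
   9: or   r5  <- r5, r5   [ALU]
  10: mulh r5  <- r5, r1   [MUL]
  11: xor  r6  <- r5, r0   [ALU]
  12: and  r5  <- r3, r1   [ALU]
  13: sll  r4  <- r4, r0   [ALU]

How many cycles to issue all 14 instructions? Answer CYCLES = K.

c0: i0 mulh.MUL  no-port MUL/MUL
c1: i1 mul.MUL  RAW r3
c2: i2+i3 sll.ALU;xor.ALU  pair
c3: i4+i5 st.MEM;sub.ALU  pair
c4: i6 mul.MUL  RAW r0
c5: i7+i8 st.MEM;add.ALU  pair
c6: i9 or.ALU  RAW+WAW r5
c7: i10 mulh.MUL  RAW r5
c8: i11+i12 xor.ALU;and.ALU  pair
c9: i13 sll.ALU  tail

CYCLES = 10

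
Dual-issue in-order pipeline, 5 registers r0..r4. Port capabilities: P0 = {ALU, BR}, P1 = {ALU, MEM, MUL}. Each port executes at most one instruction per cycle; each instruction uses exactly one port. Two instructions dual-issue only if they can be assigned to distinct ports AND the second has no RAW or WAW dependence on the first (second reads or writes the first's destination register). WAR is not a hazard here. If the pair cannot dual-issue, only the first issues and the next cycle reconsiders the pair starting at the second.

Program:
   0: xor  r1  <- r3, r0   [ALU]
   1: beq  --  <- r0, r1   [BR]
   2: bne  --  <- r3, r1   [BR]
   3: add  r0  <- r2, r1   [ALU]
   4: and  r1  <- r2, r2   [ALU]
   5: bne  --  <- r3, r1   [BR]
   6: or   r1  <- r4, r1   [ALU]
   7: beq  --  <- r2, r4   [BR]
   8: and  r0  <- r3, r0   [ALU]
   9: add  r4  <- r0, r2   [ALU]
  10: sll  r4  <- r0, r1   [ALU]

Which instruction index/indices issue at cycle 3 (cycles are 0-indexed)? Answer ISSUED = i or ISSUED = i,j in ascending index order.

ISSUED = 4

c0: i0 xor.ALU  RAW r1
c1: i1 beq.BR  no-port BR/BR
c2: i2+i3 bne.BR/add.ALU  pair
c3: i4 and.ALU  RAW r1
c4: i5+i6 bne.BR/or.ALU  pair
c5: i7+i8 beq.BR/and.ALU  pair
c6: i9 add.ALU  WAW r4
c7: i10 sll.ALU  tail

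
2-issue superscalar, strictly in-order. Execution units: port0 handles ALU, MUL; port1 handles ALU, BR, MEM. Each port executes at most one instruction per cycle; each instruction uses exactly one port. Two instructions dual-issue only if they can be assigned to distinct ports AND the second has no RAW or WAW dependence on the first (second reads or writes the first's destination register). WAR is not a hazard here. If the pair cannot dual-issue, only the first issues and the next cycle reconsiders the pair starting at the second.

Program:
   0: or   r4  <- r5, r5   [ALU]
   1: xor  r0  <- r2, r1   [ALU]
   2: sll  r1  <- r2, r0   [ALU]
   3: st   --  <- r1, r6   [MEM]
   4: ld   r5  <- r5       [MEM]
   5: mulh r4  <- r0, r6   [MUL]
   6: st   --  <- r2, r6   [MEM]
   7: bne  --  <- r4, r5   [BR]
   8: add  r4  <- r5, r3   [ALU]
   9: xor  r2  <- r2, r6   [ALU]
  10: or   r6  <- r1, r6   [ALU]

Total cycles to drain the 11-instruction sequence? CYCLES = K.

CYCLES = 7

#0 head=0: or;xor i0,i1 2-wide
#1 head=2: sll i2 RAW r1
#2 head=3: st i3 no-port MEM/MEM
#3 head=4: ld;mulh i4,i5 2-wide
#4 head=6: st i6 no-port MEM/BR
#5 head=7: bne;add i7,i8 2-wide
#6 head=9: xor;or i9,i10 2-wide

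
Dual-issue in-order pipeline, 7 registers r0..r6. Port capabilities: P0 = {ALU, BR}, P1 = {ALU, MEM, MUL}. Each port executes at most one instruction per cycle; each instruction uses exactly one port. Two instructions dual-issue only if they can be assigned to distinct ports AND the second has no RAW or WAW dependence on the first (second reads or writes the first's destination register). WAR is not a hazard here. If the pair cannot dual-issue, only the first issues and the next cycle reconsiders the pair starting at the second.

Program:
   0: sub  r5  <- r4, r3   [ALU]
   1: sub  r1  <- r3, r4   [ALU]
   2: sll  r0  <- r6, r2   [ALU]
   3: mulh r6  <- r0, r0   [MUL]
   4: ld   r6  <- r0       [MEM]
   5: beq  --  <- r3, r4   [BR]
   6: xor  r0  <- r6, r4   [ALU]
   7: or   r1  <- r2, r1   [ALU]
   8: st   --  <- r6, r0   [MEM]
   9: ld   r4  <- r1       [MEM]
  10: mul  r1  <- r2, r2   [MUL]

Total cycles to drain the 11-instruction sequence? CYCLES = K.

CYCLES = 8

[0] i0+i1  sub.ALU sub.ALU  -- 2-wide
[1] i2  sll.ALU  -- RAW r0
[2] i3  mulh.MUL  -- no-port MUL/MEM
[3] i4+i5  ld.MEM beq.BR  -- 2-wide
[4] i6+i7  xor.ALU or.ALU  -- 2-wide
[5] i8  st.MEM  -- no-port MEM/MEM
[6] i9  ld.MEM  -- no-port MEM/MUL
[7] i10  mul.MUL  -- tail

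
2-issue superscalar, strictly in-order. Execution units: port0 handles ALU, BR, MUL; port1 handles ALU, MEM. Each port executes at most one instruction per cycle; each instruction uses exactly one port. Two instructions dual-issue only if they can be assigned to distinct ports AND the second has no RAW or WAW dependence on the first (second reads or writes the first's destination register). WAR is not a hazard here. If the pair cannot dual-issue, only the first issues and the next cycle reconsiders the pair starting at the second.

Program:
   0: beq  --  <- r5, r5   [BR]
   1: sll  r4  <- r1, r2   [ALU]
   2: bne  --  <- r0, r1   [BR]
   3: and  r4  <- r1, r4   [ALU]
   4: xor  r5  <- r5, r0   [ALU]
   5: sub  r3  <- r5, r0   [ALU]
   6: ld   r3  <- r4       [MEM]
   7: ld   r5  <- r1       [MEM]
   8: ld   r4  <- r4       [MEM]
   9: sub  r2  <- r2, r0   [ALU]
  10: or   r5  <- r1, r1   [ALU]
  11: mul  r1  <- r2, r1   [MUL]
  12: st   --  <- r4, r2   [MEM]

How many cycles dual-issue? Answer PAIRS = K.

PAIRS = 4

  cy0 -> i0/i1 (beq sll) 2-wide
  cy1 -> i2/i3 (bne and) 2-wide
  cy2 -> i4 (xor) RAW r5
  cy3 -> i5 (sub) WAW r3
  cy4 -> i6 (ld) no-port MEM/MEM
  cy5 -> i7 (ld) no-port MEM/MEM
  cy6 -> i8/i9 (ld sub) 2-wide
  cy7 -> i10/i11 (or mul) 2-wide
  cy8 -> i12 (st) tail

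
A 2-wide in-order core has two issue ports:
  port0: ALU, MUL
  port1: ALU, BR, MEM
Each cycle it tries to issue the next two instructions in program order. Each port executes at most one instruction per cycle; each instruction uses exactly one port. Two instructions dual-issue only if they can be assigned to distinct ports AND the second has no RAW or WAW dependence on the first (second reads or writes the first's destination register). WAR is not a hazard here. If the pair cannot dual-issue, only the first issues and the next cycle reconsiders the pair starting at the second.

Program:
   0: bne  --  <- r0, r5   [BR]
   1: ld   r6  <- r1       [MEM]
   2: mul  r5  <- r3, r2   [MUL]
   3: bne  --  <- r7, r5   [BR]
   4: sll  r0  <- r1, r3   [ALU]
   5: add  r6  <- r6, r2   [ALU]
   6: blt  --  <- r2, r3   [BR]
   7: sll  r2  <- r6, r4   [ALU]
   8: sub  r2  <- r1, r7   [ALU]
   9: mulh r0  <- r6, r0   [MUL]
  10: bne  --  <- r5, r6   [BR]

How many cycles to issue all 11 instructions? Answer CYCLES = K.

CYCLES = 7

  cy0 -> i0 (bne) no-port BR/MEM
  cy1 -> i1&i2 (ld+mul) pair
  cy2 -> i3&i4 (bne+sll) pair
  cy3 -> i5&i6 (add+blt) pair
  cy4 -> i7 (sll) WAW r2
  cy5 -> i8&i9 (sub+mulh) pair
  cy6 -> i10 (bne) tail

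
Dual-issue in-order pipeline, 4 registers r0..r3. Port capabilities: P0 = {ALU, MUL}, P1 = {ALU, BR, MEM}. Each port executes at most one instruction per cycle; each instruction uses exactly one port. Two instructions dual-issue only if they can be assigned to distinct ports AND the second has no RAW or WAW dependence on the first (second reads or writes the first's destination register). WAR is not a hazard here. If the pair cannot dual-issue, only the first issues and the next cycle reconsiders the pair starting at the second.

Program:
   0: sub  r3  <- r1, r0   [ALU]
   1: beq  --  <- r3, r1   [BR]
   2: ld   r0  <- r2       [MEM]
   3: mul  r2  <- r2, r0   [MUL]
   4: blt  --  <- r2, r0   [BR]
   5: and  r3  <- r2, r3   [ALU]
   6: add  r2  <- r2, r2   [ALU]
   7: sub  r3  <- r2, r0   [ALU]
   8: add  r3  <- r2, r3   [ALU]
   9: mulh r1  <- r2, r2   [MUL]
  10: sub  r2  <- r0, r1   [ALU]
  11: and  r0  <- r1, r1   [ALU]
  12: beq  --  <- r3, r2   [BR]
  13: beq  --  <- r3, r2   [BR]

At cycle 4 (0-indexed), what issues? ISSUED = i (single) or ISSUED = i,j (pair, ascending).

ISSUED = 4,5

[0] i0  sub  -- RAW r3
[1] i1  beq  -- no-port BR/MEM
[2] i2  ld  -- RAW r0
[3] i3  mul  -- RAW r2
[4] i4&i5  blt and  -- dual
[5] i6  add  -- RAW r2
[6] i7  sub  -- RAW+WAW r3
[7] i8&i9  add mulh  -- dual
[8] i10&i11  sub and  -- dual
[9] i12  beq  -- no-port BR/BR
[10] i13  beq  -- tail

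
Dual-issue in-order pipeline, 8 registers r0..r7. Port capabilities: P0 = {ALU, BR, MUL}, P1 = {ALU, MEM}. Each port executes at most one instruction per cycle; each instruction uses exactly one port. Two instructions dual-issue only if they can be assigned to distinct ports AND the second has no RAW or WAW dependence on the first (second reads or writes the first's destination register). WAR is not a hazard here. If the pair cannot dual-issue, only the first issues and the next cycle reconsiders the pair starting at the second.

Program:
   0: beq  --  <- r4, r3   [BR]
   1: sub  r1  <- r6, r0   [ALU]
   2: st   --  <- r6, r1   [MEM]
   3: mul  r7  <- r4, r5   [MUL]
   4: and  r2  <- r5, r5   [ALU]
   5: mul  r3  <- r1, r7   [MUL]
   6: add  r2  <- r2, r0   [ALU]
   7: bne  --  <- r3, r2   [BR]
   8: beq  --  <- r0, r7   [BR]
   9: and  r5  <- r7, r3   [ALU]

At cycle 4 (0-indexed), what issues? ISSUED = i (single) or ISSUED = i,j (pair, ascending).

ISSUED = 7

c0: i0,i1 beq.BR/sub.ALU  pair
c1: i2,i3 st.MEM/mul.MUL  pair
c2: i4,i5 and.ALU/mul.MUL  pair
c3: i6 add.ALU  RAW r2
c4: i7 bne.BR  no-port BR/BR
c5: i8,i9 beq.BR/and.ALU  pair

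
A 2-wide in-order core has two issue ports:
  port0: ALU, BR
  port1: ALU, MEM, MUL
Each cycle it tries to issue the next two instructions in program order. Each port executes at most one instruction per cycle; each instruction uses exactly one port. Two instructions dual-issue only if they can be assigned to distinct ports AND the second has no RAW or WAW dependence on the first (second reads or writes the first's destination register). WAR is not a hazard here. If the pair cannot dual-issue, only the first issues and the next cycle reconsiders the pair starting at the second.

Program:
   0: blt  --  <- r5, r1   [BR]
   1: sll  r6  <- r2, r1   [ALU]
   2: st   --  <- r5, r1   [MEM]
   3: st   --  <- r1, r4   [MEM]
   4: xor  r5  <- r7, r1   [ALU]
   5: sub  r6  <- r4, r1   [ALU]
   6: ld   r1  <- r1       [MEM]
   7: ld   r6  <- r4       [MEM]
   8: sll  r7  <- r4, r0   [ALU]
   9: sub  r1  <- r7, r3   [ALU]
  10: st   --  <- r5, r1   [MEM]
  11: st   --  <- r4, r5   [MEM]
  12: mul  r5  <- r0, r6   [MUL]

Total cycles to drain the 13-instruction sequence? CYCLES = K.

CYCLES = 9

t=0 i0&i1:blt.BR;sll.ALU ; dual
t=1 i2:st.MEM ; no-port MEM/MEM
t=2 i3&i4:st.MEM;xor.ALU ; dual
t=3 i5&i6:sub.ALU;ld.MEM ; dual
t=4 i7&i8:ld.MEM;sll.ALU ; dual
t=5 i9:sub.ALU ; RAW r1
t=6 i10:st.MEM ; no-port MEM/MEM
t=7 i11:st.MEM ; no-port MEM/MUL
t=8 i12:mul.MUL ; tail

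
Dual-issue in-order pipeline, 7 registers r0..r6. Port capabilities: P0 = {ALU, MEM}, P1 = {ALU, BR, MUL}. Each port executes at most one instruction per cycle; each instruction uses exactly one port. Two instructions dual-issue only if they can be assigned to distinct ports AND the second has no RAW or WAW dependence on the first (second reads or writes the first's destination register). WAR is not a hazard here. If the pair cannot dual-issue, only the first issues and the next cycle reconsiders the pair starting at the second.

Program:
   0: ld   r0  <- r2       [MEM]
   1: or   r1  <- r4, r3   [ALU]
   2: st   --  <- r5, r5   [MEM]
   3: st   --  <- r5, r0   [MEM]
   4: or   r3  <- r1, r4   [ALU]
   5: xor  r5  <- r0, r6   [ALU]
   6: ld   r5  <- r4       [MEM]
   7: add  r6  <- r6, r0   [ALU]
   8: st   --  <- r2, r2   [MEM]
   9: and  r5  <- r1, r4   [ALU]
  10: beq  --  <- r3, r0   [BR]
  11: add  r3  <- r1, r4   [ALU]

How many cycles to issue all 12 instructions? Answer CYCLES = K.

  cy0 -> i0+i1 (ld.MEM/or.ALU) dual
  cy1 -> i2 (st.MEM) no-port MEM/MEM
  cy2 -> i3+i4 (st.MEM/or.ALU) dual
  cy3 -> i5 (xor.ALU) WAW r5
  cy4 -> i6+i7 (ld.MEM/add.ALU) dual
  cy5 -> i8+i9 (st.MEM/and.ALU) dual
  cy6 -> i10+i11 (beq.BR/add.ALU) dual

CYCLES = 7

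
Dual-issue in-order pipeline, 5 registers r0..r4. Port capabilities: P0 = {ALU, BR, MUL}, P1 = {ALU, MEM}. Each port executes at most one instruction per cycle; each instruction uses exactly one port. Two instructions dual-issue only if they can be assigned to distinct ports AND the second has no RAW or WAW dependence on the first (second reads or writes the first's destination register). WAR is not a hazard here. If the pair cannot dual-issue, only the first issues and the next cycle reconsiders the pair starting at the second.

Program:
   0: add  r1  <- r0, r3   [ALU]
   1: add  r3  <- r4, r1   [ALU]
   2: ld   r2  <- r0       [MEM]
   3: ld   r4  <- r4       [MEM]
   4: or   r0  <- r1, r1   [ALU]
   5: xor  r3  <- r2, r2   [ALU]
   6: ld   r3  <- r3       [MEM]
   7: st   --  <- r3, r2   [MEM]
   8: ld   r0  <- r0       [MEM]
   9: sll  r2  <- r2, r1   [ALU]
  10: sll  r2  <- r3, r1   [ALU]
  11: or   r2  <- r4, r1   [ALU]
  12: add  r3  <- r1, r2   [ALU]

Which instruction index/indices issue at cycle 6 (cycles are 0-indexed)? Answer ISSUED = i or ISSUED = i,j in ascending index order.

#0 head=0: add.ALU i0 RAW r1
#1 head=1: add.ALU+ld.MEM i1,i2 2-wide
#2 head=3: ld.MEM+or.ALU i3,i4 2-wide
#3 head=5: xor.ALU i5 RAW+WAW r3
#4 head=6: ld.MEM i6 no-port MEM/MEM
#5 head=7: st.MEM i7 no-port MEM/MEM
#6 head=8: ld.MEM+sll.ALU i8,i9 2-wide
#7 head=10: sll.ALU i10 WAW r2
#8 head=11: or.ALU i11 RAW r2
#9 head=12: add.ALU i12 tail

ISSUED = 8,9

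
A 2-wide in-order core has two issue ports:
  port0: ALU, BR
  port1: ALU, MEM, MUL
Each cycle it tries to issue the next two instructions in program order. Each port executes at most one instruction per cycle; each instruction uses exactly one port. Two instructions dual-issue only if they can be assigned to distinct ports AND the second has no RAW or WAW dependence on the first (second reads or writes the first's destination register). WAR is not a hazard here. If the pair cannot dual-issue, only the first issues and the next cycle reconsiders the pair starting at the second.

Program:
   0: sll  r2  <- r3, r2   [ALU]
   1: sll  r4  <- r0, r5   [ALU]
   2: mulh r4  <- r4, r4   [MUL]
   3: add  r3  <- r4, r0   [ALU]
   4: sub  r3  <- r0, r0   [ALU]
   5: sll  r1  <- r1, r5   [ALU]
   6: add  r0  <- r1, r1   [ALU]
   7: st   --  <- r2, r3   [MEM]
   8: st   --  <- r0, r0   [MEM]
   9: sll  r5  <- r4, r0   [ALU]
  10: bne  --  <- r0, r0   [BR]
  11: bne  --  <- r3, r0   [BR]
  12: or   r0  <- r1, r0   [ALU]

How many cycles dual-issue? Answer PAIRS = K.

PAIRS = 5

c0: i0+i1 sll;sll  pair
c1: i2 mulh  RAW r4
c2: i3 add  WAW r3
c3: i4+i5 sub;sll  pair
c4: i6+i7 add;st  pair
c5: i8+i9 st;sll  pair
c6: i10 bne  no-port BR/BR
c7: i11+i12 bne;or  pair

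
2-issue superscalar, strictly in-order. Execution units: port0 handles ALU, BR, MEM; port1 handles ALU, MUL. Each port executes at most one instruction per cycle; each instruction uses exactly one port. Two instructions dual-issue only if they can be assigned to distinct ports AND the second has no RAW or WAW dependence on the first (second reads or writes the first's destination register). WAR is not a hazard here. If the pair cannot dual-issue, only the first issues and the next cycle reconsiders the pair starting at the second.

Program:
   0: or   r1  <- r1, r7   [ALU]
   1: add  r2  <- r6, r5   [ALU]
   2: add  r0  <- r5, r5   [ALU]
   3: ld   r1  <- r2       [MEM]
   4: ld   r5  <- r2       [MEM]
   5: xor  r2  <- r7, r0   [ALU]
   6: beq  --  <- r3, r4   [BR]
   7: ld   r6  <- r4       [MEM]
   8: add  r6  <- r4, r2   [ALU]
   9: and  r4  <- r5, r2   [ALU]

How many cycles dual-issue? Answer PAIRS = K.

PAIRS = 4

t=0 i0,i1:or.ALU;add.ALU ; 2-wide
t=1 i2,i3:add.ALU;ld.MEM ; 2-wide
t=2 i4,i5:ld.MEM;xor.ALU ; 2-wide
t=3 i6:beq.BR ; no-port BR/MEM
t=4 i7:ld.MEM ; WAW r6
t=5 i8,i9:add.ALU;and.ALU ; 2-wide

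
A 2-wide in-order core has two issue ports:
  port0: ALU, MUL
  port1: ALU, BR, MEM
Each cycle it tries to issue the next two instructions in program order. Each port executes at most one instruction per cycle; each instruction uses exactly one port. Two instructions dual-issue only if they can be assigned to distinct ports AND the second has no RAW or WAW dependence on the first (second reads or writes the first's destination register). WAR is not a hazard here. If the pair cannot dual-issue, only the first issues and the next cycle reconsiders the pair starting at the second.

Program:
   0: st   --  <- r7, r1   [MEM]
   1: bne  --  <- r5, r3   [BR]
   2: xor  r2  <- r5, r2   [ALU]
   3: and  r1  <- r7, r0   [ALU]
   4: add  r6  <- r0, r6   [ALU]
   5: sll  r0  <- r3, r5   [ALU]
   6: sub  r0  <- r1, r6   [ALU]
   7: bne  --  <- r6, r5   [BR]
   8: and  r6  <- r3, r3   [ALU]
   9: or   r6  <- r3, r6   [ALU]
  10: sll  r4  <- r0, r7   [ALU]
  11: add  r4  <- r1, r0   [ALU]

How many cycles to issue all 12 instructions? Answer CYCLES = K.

CYCLES = 8

#0 head=0: st.MEM i0 no-port MEM/BR
#1 head=1: bne.BR xor.ALU i1,i2 dual
#2 head=3: and.ALU add.ALU i3,i4 dual
#3 head=5: sll.ALU i5 WAW r0
#4 head=6: sub.ALU bne.BR i6,i7 dual
#5 head=8: and.ALU i8 RAW+WAW r6
#6 head=9: or.ALU sll.ALU i9,i10 dual
#7 head=11: add.ALU i11 tail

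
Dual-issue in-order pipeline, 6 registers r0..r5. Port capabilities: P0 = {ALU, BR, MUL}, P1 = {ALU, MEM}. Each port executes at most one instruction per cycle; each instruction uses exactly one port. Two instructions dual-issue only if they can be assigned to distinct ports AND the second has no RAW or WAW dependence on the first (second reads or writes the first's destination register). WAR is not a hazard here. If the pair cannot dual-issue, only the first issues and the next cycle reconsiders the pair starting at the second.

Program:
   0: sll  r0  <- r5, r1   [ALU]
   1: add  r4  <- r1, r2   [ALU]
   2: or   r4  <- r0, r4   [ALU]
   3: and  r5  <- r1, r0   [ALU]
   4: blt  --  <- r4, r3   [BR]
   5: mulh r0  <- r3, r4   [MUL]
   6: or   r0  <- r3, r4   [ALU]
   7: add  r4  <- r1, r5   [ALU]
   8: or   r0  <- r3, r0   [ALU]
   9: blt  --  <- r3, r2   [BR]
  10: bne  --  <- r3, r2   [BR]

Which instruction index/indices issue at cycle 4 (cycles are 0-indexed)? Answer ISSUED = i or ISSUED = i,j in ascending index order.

ISSUED = 6,7

[0] i0,i1  sll.ALU add.ALU  -- pair
[1] i2,i3  or.ALU and.ALU  -- pair
[2] i4  blt.BR  -- no-port BR/MUL
[3] i5  mulh.MUL  -- WAW r0
[4] i6,i7  or.ALU add.ALU  -- pair
[5] i8,i9  or.ALU blt.BR  -- pair
[6] i10  bne.BR  -- tail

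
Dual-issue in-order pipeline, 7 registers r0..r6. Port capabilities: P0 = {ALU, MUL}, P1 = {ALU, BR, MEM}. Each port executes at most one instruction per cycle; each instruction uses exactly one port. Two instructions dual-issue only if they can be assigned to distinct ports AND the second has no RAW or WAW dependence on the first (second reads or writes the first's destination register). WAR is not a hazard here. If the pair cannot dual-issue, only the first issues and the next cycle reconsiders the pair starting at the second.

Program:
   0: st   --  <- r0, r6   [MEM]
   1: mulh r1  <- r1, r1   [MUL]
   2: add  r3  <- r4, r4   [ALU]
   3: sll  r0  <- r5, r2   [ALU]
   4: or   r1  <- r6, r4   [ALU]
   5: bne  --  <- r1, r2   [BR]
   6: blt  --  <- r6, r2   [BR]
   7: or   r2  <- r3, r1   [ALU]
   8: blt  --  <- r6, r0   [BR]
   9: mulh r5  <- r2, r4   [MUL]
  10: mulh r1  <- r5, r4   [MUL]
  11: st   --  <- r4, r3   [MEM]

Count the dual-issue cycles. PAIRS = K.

PAIRS = 5

t=0 i0&i1:st.MEM;mulh.MUL ; 2-wide
t=1 i2&i3:add.ALU;sll.ALU ; 2-wide
t=2 i4:or.ALU ; RAW r1
t=3 i5:bne.BR ; no-port BR/BR
t=4 i6&i7:blt.BR;or.ALU ; 2-wide
t=5 i8&i9:blt.BR;mulh.MUL ; 2-wide
t=6 i10&i11:mulh.MUL;st.MEM ; 2-wide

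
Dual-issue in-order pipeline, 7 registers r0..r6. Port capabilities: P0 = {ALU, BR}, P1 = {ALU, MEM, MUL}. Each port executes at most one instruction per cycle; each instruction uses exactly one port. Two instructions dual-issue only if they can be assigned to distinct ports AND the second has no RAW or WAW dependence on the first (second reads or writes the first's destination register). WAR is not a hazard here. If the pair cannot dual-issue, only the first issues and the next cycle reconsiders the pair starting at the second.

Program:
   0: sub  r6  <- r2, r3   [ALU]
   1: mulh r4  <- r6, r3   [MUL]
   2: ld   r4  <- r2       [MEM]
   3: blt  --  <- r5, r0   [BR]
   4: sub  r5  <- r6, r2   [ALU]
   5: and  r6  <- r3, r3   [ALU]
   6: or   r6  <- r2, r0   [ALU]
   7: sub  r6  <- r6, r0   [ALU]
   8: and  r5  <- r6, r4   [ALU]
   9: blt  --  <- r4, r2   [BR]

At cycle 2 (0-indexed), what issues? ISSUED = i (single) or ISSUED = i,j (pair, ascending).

ISSUED = 2,3

#0 head=0: sub.ALU i0 RAW r6
#1 head=1: mulh.MUL i1 no-port MUL/MEM
#2 head=2: ld.MEM blt.BR i2&i3 dual
#3 head=4: sub.ALU and.ALU i4&i5 dual
#4 head=6: or.ALU i6 RAW+WAW r6
#5 head=7: sub.ALU i7 RAW r6
#6 head=8: and.ALU blt.BR i8&i9 dual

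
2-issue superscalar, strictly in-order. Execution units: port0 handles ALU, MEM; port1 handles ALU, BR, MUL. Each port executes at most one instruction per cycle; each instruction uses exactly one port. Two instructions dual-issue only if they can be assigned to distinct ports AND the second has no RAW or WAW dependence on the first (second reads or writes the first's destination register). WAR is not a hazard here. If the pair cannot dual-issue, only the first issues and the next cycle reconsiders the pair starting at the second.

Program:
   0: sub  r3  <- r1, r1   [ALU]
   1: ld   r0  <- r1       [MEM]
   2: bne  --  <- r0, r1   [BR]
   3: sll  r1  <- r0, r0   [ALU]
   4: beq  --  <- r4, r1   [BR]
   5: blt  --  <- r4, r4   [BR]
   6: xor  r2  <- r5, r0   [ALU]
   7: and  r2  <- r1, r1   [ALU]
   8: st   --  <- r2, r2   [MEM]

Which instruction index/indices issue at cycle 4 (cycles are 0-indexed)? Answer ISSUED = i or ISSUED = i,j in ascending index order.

  cy0 -> i0&i1 (sub ld) dual
  cy1 -> i2&i3 (bne sll) dual
  cy2 -> i4 (beq) no-port BR/BR
  cy3 -> i5&i6 (blt xor) dual
  cy4 -> i7 (and) RAW r2
  cy5 -> i8 (st) tail

ISSUED = 7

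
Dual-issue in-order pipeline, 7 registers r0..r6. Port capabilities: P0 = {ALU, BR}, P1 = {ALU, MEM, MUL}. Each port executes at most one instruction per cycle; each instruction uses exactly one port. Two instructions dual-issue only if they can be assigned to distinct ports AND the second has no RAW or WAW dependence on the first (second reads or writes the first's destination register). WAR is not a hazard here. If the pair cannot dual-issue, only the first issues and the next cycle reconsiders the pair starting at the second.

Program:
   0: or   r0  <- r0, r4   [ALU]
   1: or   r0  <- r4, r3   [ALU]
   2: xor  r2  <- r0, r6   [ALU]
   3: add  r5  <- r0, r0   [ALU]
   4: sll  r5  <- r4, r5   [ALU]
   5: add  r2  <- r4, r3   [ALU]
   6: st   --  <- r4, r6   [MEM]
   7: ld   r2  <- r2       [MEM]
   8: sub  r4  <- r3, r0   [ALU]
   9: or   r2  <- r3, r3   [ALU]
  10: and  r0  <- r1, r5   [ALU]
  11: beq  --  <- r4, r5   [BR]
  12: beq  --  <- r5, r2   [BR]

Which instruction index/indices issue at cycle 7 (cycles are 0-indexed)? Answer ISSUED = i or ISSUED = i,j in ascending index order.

ISSUED = 11

t=0 i0:or ; WAW r0
t=1 i1:or ; RAW r0
t=2 i2+i3:xor+add ; pair
t=3 i4+i5:sll+add ; pair
t=4 i6:st ; no-port MEM/MEM
t=5 i7+i8:ld+sub ; pair
t=6 i9+i10:or+and ; pair
t=7 i11:beq ; no-port BR/BR
t=8 i12:beq ; tail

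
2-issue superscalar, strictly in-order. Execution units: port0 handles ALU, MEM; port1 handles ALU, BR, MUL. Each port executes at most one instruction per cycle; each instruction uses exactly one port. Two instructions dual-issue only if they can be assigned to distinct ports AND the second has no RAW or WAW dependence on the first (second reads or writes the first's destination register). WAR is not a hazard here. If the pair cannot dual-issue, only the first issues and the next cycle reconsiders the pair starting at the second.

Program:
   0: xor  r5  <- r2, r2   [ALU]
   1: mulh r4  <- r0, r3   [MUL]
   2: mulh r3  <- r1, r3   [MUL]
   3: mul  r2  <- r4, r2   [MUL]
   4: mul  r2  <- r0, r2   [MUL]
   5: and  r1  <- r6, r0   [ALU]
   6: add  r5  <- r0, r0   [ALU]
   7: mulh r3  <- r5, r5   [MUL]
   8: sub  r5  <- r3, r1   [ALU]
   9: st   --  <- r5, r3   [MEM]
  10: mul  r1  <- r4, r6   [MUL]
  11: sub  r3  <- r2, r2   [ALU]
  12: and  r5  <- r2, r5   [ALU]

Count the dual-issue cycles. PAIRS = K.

t=0 i0&i1:xor+mulh ; pair
t=1 i2:mulh ; no-port MUL/MUL
t=2 i3:mul ; no-port MUL/MUL
t=3 i4&i5:mul+and ; pair
t=4 i6:add ; RAW r5
t=5 i7:mulh ; RAW r3
t=6 i8:sub ; RAW r5
t=7 i9&i10:st+mul ; pair
t=8 i11&i12:sub+and ; pair

PAIRS = 4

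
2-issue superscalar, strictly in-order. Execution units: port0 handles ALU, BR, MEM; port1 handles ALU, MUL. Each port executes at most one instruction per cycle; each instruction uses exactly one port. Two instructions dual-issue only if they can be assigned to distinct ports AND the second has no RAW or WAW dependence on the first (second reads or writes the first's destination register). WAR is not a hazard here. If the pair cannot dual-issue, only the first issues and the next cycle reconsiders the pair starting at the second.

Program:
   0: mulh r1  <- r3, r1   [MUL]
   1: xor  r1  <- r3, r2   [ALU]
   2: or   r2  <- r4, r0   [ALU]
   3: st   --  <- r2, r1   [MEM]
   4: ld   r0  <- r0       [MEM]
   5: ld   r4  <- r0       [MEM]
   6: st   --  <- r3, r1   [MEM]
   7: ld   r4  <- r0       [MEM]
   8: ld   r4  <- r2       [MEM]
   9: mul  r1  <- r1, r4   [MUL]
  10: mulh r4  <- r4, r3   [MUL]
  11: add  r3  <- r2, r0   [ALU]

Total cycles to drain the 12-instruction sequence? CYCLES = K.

CYCLES = 10

[0] i0  mulh  -- WAW r1
[1] i1&i2  xor or  -- dual
[2] i3  st  -- no-port MEM/MEM
[3] i4  ld  -- no-port MEM/MEM
[4] i5  ld  -- no-port MEM/MEM
[5] i6  st  -- no-port MEM/MEM
[6] i7  ld  -- no-port MEM/MEM
[7] i8  ld  -- RAW r4
[8] i9  mul  -- no-port MUL/MUL
[9] i10&i11  mulh add  -- dual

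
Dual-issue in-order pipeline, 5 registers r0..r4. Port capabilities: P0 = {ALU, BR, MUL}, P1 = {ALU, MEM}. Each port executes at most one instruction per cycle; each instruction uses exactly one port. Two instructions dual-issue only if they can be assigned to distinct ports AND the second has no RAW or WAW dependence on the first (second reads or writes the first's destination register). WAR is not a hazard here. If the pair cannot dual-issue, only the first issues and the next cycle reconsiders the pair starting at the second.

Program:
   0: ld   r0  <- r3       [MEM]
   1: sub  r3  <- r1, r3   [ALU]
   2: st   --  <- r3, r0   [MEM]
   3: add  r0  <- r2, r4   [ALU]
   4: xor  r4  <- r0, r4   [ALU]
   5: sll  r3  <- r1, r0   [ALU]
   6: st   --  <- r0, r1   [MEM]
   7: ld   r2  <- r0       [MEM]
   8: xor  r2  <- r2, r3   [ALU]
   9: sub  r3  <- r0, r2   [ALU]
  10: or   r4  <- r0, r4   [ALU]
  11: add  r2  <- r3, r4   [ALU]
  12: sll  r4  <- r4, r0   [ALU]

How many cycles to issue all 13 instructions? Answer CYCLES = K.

c0: i0,i1 ld.MEM+sub.ALU  pair
c1: i2,i3 st.MEM+add.ALU  pair
c2: i4,i5 xor.ALU+sll.ALU  pair
c3: i6 st.MEM  no-port MEM/MEM
c4: i7 ld.MEM  RAW+WAW r2
c5: i8 xor.ALU  RAW r2
c6: i9,i10 sub.ALU+or.ALU  pair
c7: i11,i12 add.ALU+sll.ALU  pair

CYCLES = 8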